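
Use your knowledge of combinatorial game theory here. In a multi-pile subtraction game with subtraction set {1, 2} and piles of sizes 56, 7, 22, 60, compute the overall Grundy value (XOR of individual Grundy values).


Subtraction set: {1, 2}
For this subtraction set, G(n) = n mod 3 (period = max + 1 = 3).
Pile 1 (size 56): G(56) = 56 mod 3 = 2
Pile 2 (size 7): G(7) = 7 mod 3 = 1
Pile 3 (size 22): G(22) = 22 mod 3 = 1
Pile 4 (size 60): G(60) = 60 mod 3 = 0
Total Grundy value = XOR of all: 2 XOR 1 XOR 1 XOR 0 = 2

2


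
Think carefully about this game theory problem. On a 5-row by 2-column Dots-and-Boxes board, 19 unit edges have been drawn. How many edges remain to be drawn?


Grid: 5 x 2 boxes, i.e. 6 rows and 3 columns of dots.
Horizontal edges: (rows + 1) * cols = 6 * 2 = 12
Vertical edges: rows * (cols + 1) = 5 * 3 = 15
Total edges: 12 + 15 = 27
Edges drawn: 19
Remaining: 27 - 19 = 8

8


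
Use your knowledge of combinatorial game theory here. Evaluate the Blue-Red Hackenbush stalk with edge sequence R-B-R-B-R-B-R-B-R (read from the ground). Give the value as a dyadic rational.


Edges (from ground): R-B-R-B-R-B-R-B-R
By Berlekamp's sign-expansion rule, a Blue-Red Hackenbush stalk has the value of the surreal number whose sign sequence is the edge sequence with B -> + and R -> -.
Sign sequence: -+-+-+-+-
Trace the sign expansion in the surreal number tree, starting from 0:
Edge 1: R (sign -) -> bounds (-inf, 0), value = -1
Edge 2: B (sign +) -> bounds (-1, 0), value = -1/2
Edge 3: R (sign -) -> bounds (-1, -1/2), value = -3/4
Edge 4: B (sign +) -> bounds (-3/4, -1/2), value = -5/8
Edge 5: R (sign -) -> bounds (-3/4, -5/8), value = -11/16
Edge 6: B (sign +) -> bounds (-11/16, -5/8), value = -21/32
Edge 7: R (sign -) -> bounds (-11/16, -21/32), value = -43/64
Edge 8: B (sign +) -> bounds (-43/64, -21/32), value = -85/128
Edge 9: R (sign -) -> bounds (-43/64, -85/128), value = -171/256
Game value = -171/256

-171/256


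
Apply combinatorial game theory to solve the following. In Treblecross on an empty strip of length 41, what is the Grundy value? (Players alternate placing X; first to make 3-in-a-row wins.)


Treblecross: place X on empty cells; 3-in-a-row wins.
Playing within two cells of an existing X lets the opponent win at once, so sensible play treats the cells i-2..i+2 around each X as dead. The player left with no safe cell loses, so this is a normal-play take-away game on strips of safe cells.
Placing X at cell i (0-indexed) of a strip of k safe cells leaves independent strips of sizes max(0, i-2) and max(0, k-i-3). Hence G(k) = mex{ G(max(0,i-2)) XOR G(max(0,k-i-3)) : 0 <= i < k }, with G(0) = 0.
G(1): splits (0,0):0^0=0 -> mex({0}) = 1
G(2): splits (0,0):0^0=0 -> mex({0}) = 1
G(3): splits (0,0):0^0=0 -> mex({0}) = 1
G(4): splits (0,1):0^1=1 (0,0):0^0=0 -> mex({0, 1}) = 2
G(5): splits (0,2):0^1=1 (0,1):0^1=1 (0,0):0^0=0 -> mex({0, 1}) = 2
G(6) = mex({1}) = 0
G(7) = mex({0, 1, 2}) = 3
G(8) = mex({0, 1, 2}) = 3
G(9) = mex({0, 2}) = 1
G(10) = mex({0, 2, 3}) = 1
G(11) = mex({0, 3}) = 1
G(12) = mex({1, 3}) = 0
G(13) = mex({0, 1, 2, 3}) = 4
G(14) = mex({0, 1, 2}) = 3
G(15) = mex({0, 1, 2}) = 3
G(16) = mex({0, 1, 2, 4}) = 3
G(17) = mex({0, 1, 3, 4}) = 2
G(18) = mex({0, 1, 3, 4}) = 2
G(19) = mex({0, 1, 3, 5}) = 2
G(20) = mex({0, 1, 2, 3, 5}) = 4
G(21) = mex({0, 1, 2, 3, 5}) = 4
G(22) = mex({1, 2, 6}) = 0
G(23) = mex({0, 1, 2, 3, 4, 6}) = 5
G(24) = mex({0, 1, 2, 3, 4}) = 5
G(25) = mex({0, 1, 3, 4, 7}) = 2
G(26) = mex({0, 1, 3, 4, 5, 7}) = 2
G(27) = mex({0, 1, 3, 5}) = 2
G(28) = mex({0, 1, 2, 5}) = 3
G(29) = mex({0, 1, 2, 4, 5, 6}) = 3
G(30) = mex({1, 2, 4, 6}) = 0
G(31) = mex({0, 1, 2, 3, 4, 6}) = 5
G(32) = mex({1, 2, 3, 4, 7}) = 0
G(33) = mex({0, 3, 7}) = 1
G(34) = mex({0, 2, 3, 5, 7}) = 1
G(35) = mex({0, 2, 3, 5, 6}) = 1
G(36) = mex({0, 1, 2, 5, 6}) = 3
G(37) = mex({0, 1, 2, 4, 5, 6}) = 3
G(38) = mex({0, 1, 2, 4}) = 3
G(39) = mex({0, 1, 2, 3, 4, 7}) = 5
G(40) = mex({0, 1, 2, 3, 4, 5, 7}) = 6
G(41) = mex({0, 1, 2, 3, 5, 7}) = 4
Therefore G(41) = 4.

4


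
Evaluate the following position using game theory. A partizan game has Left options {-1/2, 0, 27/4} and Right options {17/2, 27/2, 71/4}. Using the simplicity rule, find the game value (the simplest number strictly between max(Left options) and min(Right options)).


Left options: {-1/2, 0, 27/4}, max = 27/4
Right options: {17/2, 27/2, 71/4}, min = 17/2
All options are numbers and max(Left) < min(Right), so by the simplicity theorem the value is the simplest (earliest-born) number strictly between 27/4 and 17/2.
Integers 7 through 8 all lie strictly between 27/4 and 17/2.
Among integers, the simplest (lowest birthday = smallest |n|; 0 is born on day 0, +-n on day n) is 7.
No non-integer in the interval can be simpler: if x is a non-integer in the interval, then floor(x) or ceil(x) also lies in the interval (the interval contains an integer), and both are proper prefixes of x's sign expansion, i.e. born earlier. So the game value is 7.
Game value = 7

7


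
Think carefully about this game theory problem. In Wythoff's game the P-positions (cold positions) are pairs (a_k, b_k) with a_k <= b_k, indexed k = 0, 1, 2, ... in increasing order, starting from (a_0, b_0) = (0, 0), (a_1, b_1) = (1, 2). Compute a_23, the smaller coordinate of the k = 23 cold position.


By Wythoff's theorem, a_k = floor(k * phi) and b_k = floor(k * phi^2) = a_k + k, where phi = (1 + sqrt(5))/2 is the golden ratio.
phi = (1 + sqrt(5))/2 = 1.618034
k = 23
k * phi = 23 * 1.618034 = 37.214782
a_23 = floor(k * phi) = 37

37


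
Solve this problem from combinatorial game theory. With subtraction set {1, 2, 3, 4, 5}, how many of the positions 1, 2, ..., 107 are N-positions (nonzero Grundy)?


Subtraction set S = {1, 2, 3, 4, 5}, so G(n) = n mod 6.
G(n) = 0 when n is a multiple of 6.
Multiples of 6 in [1, 107]: 17
N-positions (nonzero Grundy) = 107 - 17 = 90

90


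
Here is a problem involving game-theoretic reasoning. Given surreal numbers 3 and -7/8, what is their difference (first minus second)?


x = 3, y = -7/8
Converting to common denominator: 8
x = 24/8, y = -7/8
x - y = 3 - -7/8 = 31/8

31/8


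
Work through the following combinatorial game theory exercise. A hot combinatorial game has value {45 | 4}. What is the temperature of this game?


The game is {45 | 4}, a switch {a | b} with numbers a > b.
Cooling {a | b} by t gives {a - t | b + t}, which stops being hot when a - t = b + t, i.e. at t = (a - b)/2. So the temperature of a switch is (a - b)/2.
Temperature = (Left option - Right option) / 2
= (45 - (4)) / 2
= 41 / 2
= 41/2

41/2


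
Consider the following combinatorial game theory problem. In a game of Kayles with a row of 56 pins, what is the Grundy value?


Kayles: a move removes 1 or 2 adjacent pins from a contiguous row.
Removing pins from a row of k leaves two independent rows (a, b) with a + b = k - 1 (one pin) or a + b = k - 2 (two pins); an end removal gives a = 0.
By Sprague-Grundy, G(k) = mex{ G(a) XOR G(b) } over all these splits. G(0) = 0.
G(1): splits (0,0):0^0=0 -> mex({0}) = 1
G(2): splits (0,1):0^1=1 (0,0):0^0=0 -> mex({0, 1}) = 2
G(3): splits (0,2):0^2=2 (1,1):1^1=0 (0,1):0^1=1 -> mex({0, 1, 2}) = 3
G(4): splits (0,3):0^3=3 (1,2):1^2=3 (0,2):0^2=2 (1,1):1^1=0 -> mex({0, 2, 3}) = 1
G(5): splits (0,4):0^1=1 (1,3):1^3=2 (2,2):2^2=0 (0,3):0^3=3 (1,2):1^2=3 -> mex({0, 1, 2, 3}) = 4
G(6) = mex({0, 1, 2, 4}) = 3
G(7) = mex({0, 1, 3, 4, 5}) = 2
G(8) = mex({0, 2, 3, 5, 6}) = 1
G(9) = mex({0, 1, 2, 3, 6, 7}) = 4
G(10) = mex({0, 1, 3, 4, 5, 7}) = 2
G(11) = mex({0, 1, 2, 3, 4, 5}) = 6
G(12) = mex({0, 1, 2, 3, 5, 6, 7}) = 4
G(13) = mex({0, 2, 3, 4, 6, 7}) = 1
G(14) = mex({0, 1, 4, 5, 6, 7}) = 2
G(15) = mex({0, 1, 2, 3, 4, 5, 6}) = 7
G(16) = mex({0, 2, 3, 5, 6, 7}) = 1
G(17) = mex({0, 1, 2, 3, 5, 6, 7}) = 4
G(18) = mex({0, 1, 2, 4, 5, 6}) = 3
G(19) = mex({0, 1, 3, 4, 5, 7}) = 2
G(20) = mex({0, 2, 3, 4, 5, 6, 7}) = 1
G(21) = mex({0, 1, 2, 3, 5, 6, 7}) = 4
G(22) = mex({0, 1, 2, 3, 4, 5, 7}) = 6
G(23) = mex({0, 1, 2, 3, 4, 5, 6}) = 7
G(24) = mex({0, 1, 2, 3, 5, 6, 7}) = 4
G(25) = mex({0, 2, 3, 4, 6, 7}) = 1
G(26) = mex({0, 1, 3, 4, 5, 6, 7}) = 2
G(27) = mex({0, 1, 2, 3, 4, 5, 6, 7}) = 8
G(28) = mex({0, 1, 2, 3, 4, 6, 7, 8}) = 5
G(29) = mex({0, 1, 2, 3, 5, 6, 7, 8, 9}) = 4
G(30) = mex({0, 1, 2, 3, 4, 5, 6, 9, 10}) = 7
G(31) = mex({0, 1, 3, 4, 5, 7, 10, 11}) = 2
G(32) = mex({0, 2, 3, 4, 5, 6, 7, 9, 11}) = 1
G(33) = mex({0, 1, 2, 3, 4, 5, 6, 7, 9, 12}) = 8
G(34) = mex({0, 1, 2, 3, 4, 5, 7, 8, 11, 12}) = 6
G(35) = mex({0, 1, 2, 3, 4, 5, 6, 8, 9, 10, 11}) = 7
G(36) = mex({0, 1, 2, 3, 5, 6, 7, 9, 10}) = 4
G(37) = mex({0, 2, 3, 4, 6, 7, 9, 10, 11, 12}) = 1
G(38) = mex({0, 1, 3, 4, 5, 6, 7, 9, 10, 11, 12}) = 2
G(39) = mex({0, 1, 2, 4, 5, 6, 7, 9, 10, 12, 14}) = 3
G(40) = mex({0, 2, 3, 4, 6, 7, 11, 12, 14}) = 1
G(41) = mex({0, 1, 2, 3, 5, 6, 7, 9, 10, 11, 12}) = 4
G(42) = mex({0, 1, 2, 3, 4, 5, 6, 9, 10}) = 7
G(43) = mex({0, 1, 3, 4, 5, 7, 9, 10, 12, 15}) = 2
G(44) = mex({0, 2, 3, 4, 5, 6, 7, 9, 10, 12, 15}) = 1
G(45) = mex({0, 1, 2, 3, 4, 5, 6, 7, 9, 10, 12, 14}) = 8
G(46) = mex({0, 1, 3, 4, 5, 7, 8, 11, 12, 14}) = 2
G(47) = mex({0, 1, 2, 3, 4, 5, 6, 8, 9, 10, 11, 12}) = 7
G(48) = mex({0, 1, 2, 3, 5, 6, 7, 9, 10}) = 4
G(49) = mex({0, 2, 3, 4, 6, 7, 9, 10, 11, 12, 15}) = 1
G(50) = mex({0, 1, 4, 5, 6, 7, 9, 11, 12, 14, 15}) = 2
G(51) = mex({0, 1, 2, 3, 4, 5, 6, 7, 9, 12, 14, 15}) = 8
G(52) = mex({0, 2, 3, 4, 5, 6, 7, 8, 11, 12, 15}) = 1
G(53) = mex({0, 1, 2, 3, 5, 6, 7, 8, 9, 10, 11, 12}) = 4
G(54) = mex({0, 1, 2, 3, 4, 5, 6, 9, 10}) = 7
G(55) = mex({0, 1, 3, 4, 5, 7, 9, 10, 11, 12}) = 2
G(56) = mex({0, 2, 3, 4, 5, 6, 7, 9, 10, 11, 12, 13, 14}) = 1
Therefore G(56) = 1.

1


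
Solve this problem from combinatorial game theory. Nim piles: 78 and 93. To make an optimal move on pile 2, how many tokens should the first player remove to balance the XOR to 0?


Piles: 78 and 93
Current XOR: 78 XOR 93 = 19 (non-zero, so this is an N-position).
To make the XOR zero, we need to find a move that balances the piles.
For pile 2 (size 93): target = 93 XOR 19 = 78
We reduce pile 2 from 93 to 78.
Tokens removed: 93 - 78 = 15
Verification: 78 XOR 78 = 0

15


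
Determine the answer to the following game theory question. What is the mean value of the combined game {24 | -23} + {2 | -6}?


G1 = {24 | -23}, G2 = {2 | -6}
Each is a switch {a | b} with numbers a > b; its mean value is (a + b)/2, and mean value is additive over game sums: m(G1 + G2) = m(G1) + m(G2).
Mean of G1 = (24 + (-23))/2 = 1/2 = 1/2
Mean of G2 = (2 + (-6))/2 = -4/2 = -2
Mean of G1 + G2 = 1/2 + -2 = -3/2

-3/2


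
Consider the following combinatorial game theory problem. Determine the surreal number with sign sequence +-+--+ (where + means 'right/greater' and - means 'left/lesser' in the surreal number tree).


Sign expansion: +-+--+
Rule: track bounds (lo, hi), initially (-inf, +inf). On '+', the current value becomes lo and we move to the simplest number in (value, hi): value + 1 if hi = +inf, otherwise the midpoint (value + hi)/2. On '-', the current value becomes hi and we move to value - 1 if lo = -inf, otherwise the midpoint (lo + value)/2.
Start at 0.
Step 1: sign = +, move right. Bounds: (0, +inf). Value = 1
Step 2: sign = -, move left. Bounds: (0, 1). Value = 1/2
Step 3: sign = +, move right. Bounds: (1/2, 1). Value = 3/4
Step 4: sign = -, move left. Bounds: (1/2, 3/4). Value = 5/8
Step 5: sign = -, move left. Bounds: (1/2, 5/8). Value = 9/16
Step 6: sign = +, move right. Bounds: (9/16, 5/8). Value = 19/32
The surreal number with sign expansion +-+--+ is 19/32.

19/32


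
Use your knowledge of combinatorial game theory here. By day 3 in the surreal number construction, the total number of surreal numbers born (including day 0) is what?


Day 0: {|} = 0 is born. Count = 1.
Day n: the number of surreal numbers born by day n is 2^(n+1) - 1.
By day 0: 2^1 - 1 = 1
By day 1: 2^2 - 1 = 3
By day 2: 2^3 - 1 = 7
By day 3: 2^4 - 1 = 15
By day 3: 15 surreal numbers.

15


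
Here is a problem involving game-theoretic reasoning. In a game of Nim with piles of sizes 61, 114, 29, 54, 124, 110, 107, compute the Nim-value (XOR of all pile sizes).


We need the XOR (exclusive or) of all pile sizes.
After XOR-ing pile 1 (size 61): 0 XOR 61 = 61
After XOR-ing pile 2 (size 114): 61 XOR 114 = 79
After XOR-ing pile 3 (size 29): 79 XOR 29 = 82
After XOR-ing pile 4 (size 54): 82 XOR 54 = 100
After XOR-ing pile 5 (size 124): 100 XOR 124 = 24
After XOR-ing pile 6 (size 110): 24 XOR 110 = 118
After XOR-ing pile 7 (size 107): 118 XOR 107 = 29
The Nim-value of this position is 29.

29


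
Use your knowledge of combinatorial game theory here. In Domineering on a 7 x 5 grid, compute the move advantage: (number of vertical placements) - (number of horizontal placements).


Board is 7 x 5 (rows x cols).
Left (vertical) placements: (rows-1) * cols = 6 * 5 = 30
Right (horizontal) placements: rows * (cols-1) = 7 * 4 = 28
Advantage = Left - Right = 30 - 28 = 2

2


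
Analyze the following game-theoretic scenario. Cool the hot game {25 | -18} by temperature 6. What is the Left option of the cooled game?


Original game: {25 | -18} (a switch {a | b} with a > b).
Cooling by t (for t below the temperature (a - b)/2 = 43/2) taxes each move by t: {a | b} cooled by t is {a - t | b + t}.
Cooling amount: t = 6
Cooled Left option: 25 - 6 = 19
Cooled Right option: -18 + 6 = -12
Cooled game: {19 | -12}
Left option = 19

19


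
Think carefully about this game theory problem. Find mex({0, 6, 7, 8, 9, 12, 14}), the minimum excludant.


Set = {0, 6, 7, 8, 9, 12, 14}
0 is in the set.
1 is NOT in the set. This is the mex.
mex = 1

1


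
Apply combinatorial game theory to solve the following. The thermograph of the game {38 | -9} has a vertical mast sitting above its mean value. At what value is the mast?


Game = {38 | -9}, a switch {a | b} with numbers a > b.
Its thermograph has left wall a - t and right wall b + t, which meet at t = (a - b)/2, where both equal (a + b)/2. So the mast (mean value) is at (a + b)/2.
Mean = (38 + (-9))/2 = 29/2 = 29/2

29/2


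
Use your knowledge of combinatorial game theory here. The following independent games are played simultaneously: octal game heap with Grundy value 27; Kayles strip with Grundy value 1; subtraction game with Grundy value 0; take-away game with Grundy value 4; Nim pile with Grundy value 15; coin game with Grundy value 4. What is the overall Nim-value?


By the Sprague-Grundy theorem, the Grundy value of a sum of games is the XOR of individual Grundy values.
octal game heap: Grundy value = 27. Running XOR: 0 XOR 27 = 27
Kayles strip: Grundy value = 1. Running XOR: 27 XOR 1 = 26
subtraction game: Grundy value = 0. Running XOR: 26 XOR 0 = 26
take-away game: Grundy value = 4. Running XOR: 26 XOR 4 = 30
Nim pile: Grundy value = 15. Running XOR: 30 XOR 15 = 17
coin game: Grundy value = 4. Running XOR: 17 XOR 4 = 21
The combined Grundy value is 21.

21


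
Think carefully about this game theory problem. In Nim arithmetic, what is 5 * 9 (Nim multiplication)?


Nim multiplication is bilinear over XOR: (u XOR v) * w = (u*w) XOR (v*w).
So we split each operand into its bit components and XOR the pairwise Nim products.
5 = 1 + 4 (as XOR of powers of 2).
9 = 1 + 8 (as XOR of powers of 2).
Using the standard Nim-product table on single bits:
  2*2 = 3,   2*4 = 8,   2*8 = 12,
  4*4 = 6,   4*8 = 11,  8*8 = 13,
and  1*x = x (identity), k*l = l*k (commutative).
Pairwise Nim products:
  1 * 1 = 1
  1 * 8 = 8
  4 * 1 = 4
  4 * 8 = 11
XOR them: 1 XOR 8 XOR 4 XOR 11 = 6.
Result: 5 * 9 = 6 (in Nim).

6


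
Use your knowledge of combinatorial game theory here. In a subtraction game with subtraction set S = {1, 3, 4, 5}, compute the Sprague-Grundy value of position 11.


The subtraction set is S = {1, 3, 4, 5}.
G(k) = mex{ G(k - s) : s in S, s <= k }. We compute iteratively: G(0) = 0.
G(1) = mex({0}) = 1
G(2) = mex({1}) = 0
G(3) = mex({0}) = 1
G(4) = mex({0, 1}) = 2
G(5) = mex({0, 1, 2}) = 3
G(6) = mex({0, 1, 3}) = 2
G(7) = mex({0, 1, 2}) = 3
G(8) = mex({1, 2, 3}) = 0
G(9) = mex({0, 2, 3}) = 1
G(10) = mex({1, 2, 3}) = 0
G(11) = mex({0, 2, 3}) = 1
Therefore G(11) = 1.

1


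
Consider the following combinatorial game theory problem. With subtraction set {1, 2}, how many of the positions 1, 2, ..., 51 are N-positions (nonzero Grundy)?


Subtraction set S = {1, 2}, so G(n) = n mod 3.
G(n) = 0 when n is a multiple of 3.
Multiples of 3 in [1, 51]: 17
N-positions (nonzero Grundy) = 51 - 17 = 34

34


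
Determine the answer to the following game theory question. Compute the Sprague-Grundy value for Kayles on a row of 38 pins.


Kayles: a move removes 1 or 2 adjacent pins from a contiguous row.
Removing pins from a row of k leaves two independent rows (a, b) with a + b = k - 1 (one pin) or a + b = k - 2 (two pins); an end removal gives a = 0.
By Sprague-Grundy, G(k) = mex{ G(a) XOR G(b) } over all these splits. G(0) = 0.
G(1): splits (0,0):0^0=0 -> mex({0}) = 1
G(2): splits (0,1):0^1=1 (0,0):0^0=0 -> mex({0, 1}) = 2
G(3): splits (0,2):0^2=2 (1,1):1^1=0 (0,1):0^1=1 -> mex({0, 1, 2}) = 3
G(4): splits (0,3):0^3=3 (1,2):1^2=3 (0,2):0^2=2 (1,1):1^1=0 -> mex({0, 2, 3}) = 1
G(5): splits (0,4):0^1=1 (1,3):1^3=2 (2,2):2^2=0 (0,3):0^3=3 (1,2):1^2=3 -> mex({0, 1, 2, 3}) = 4
G(6) = mex({0, 1, 2, 4}) = 3
G(7) = mex({0, 1, 3, 4, 5}) = 2
G(8) = mex({0, 2, 3, 5, 6}) = 1
G(9) = mex({0, 1, 2, 3, 6, 7}) = 4
G(10) = mex({0, 1, 3, 4, 5, 7}) = 2
G(11) = mex({0, 1, 2, 3, 4, 5}) = 6
G(12) = mex({0, 1, 2, 3, 5, 6, 7}) = 4
G(13) = mex({0, 2, 3, 4, 6, 7}) = 1
G(14) = mex({0, 1, 4, 5, 6, 7}) = 2
G(15) = mex({0, 1, 2, 3, 4, 5, 6}) = 7
G(16) = mex({0, 2, 3, 5, 6, 7}) = 1
G(17) = mex({0, 1, 2, 3, 5, 6, 7}) = 4
G(18) = mex({0, 1, 2, 4, 5, 6}) = 3
G(19) = mex({0, 1, 3, 4, 5, 7}) = 2
G(20) = mex({0, 2, 3, 4, 5, 6, 7}) = 1
G(21) = mex({0, 1, 2, 3, 5, 6, 7}) = 4
G(22) = mex({0, 1, 2, 3, 4, 5, 7}) = 6
G(23) = mex({0, 1, 2, 3, 4, 5, 6}) = 7
G(24) = mex({0, 1, 2, 3, 5, 6, 7}) = 4
G(25) = mex({0, 2, 3, 4, 6, 7}) = 1
G(26) = mex({0, 1, 3, 4, 5, 6, 7}) = 2
G(27) = mex({0, 1, 2, 3, 4, 5, 6, 7}) = 8
G(28) = mex({0, 1, 2, 3, 4, 6, 7, 8}) = 5
G(29) = mex({0, 1, 2, 3, 5, 6, 7, 8, 9}) = 4
G(30) = mex({0, 1, 2, 3, 4, 5, 6, 9, 10}) = 7
G(31) = mex({0, 1, 3, 4, 5, 7, 10, 11}) = 2
G(32) = mex({0, 2, 3, 4, 5, 6, 7, 9, 11}) = 1
G(33) = mex({0, 1, 2, 3, 4, 5, 6, 7, 9, 12}) = 8
G(34) = mex({0, 1, 2, 3, 4, 5, 7, 8, 11, 12}) = 6
G(35) = mex({0, 1, 2, 3, 4, 5, 6, 8, 9, 10, 11}) = 7
G(36) = mex({0, 1, 2, 3, 5, 6, 7, 9, 10}) = 4
G(37) = mex({0, 2, 3, 4, 6, 7, 9, 10, 11, 12}) = 1
G(38) = mex({0, 1, 3, 4, 5, 6, 7, 9, 10, 11, 12}) = 2
Therefore G(38) = 2.

2


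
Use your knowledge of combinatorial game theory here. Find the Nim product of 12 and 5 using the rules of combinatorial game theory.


Nim multiplication is bilinear over XOR: (u XOR v) * w = (u*w) XOR (v*w).
So we split each operand into its bit components and XOR the pairwise Nim products.
12 = 4 + 8 (as XOR of powers of 2).
5 = 1 + 4 (as XOR of powers of 2).
Using the standard Nim-product table on single bits:
  2*2 = 3,   2*4 = 8,   2*8 = 12,
  4*4 = 6,   4*8 = 11,  8*8 = 13,
and  1*x = x (identity), k*l = l*k (commutative).
Pairwise Nim products:
  4 * 1 = 4
  4 * 4 = 6
  8 * 1 = 8
  8 * 4 = 11
XOR them: 4 XOR 6 XOR 8 XOR 11 = 1.
Result: 12 * 5 = 1 (in Nim).

1


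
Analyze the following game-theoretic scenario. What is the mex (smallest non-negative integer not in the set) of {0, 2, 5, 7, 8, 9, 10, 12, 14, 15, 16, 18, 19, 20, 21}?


Set = {0, 2, 5, 7, 8, 9, 10, 12, 14, 15, 16, 18, 19, 20, 21}
0 is in the set.
1 is NOT in the set. This is the mex.
mex = 1

1


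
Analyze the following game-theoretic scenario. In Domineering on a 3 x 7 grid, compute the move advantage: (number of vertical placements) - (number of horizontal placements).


Board is 3 x 7 (rows x cols).
Left (vertical) placements: (rows-1) * cols = 2 * 7 = 14
Right (horizontal) placements: rows * (cols-1) = 3 * 6 = 18
Advantage = Left - Right = 14 - 18 = -4

-4


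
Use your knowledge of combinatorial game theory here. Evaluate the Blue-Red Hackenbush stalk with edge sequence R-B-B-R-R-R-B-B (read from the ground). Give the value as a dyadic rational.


Edges (from ground): R-B-B-R-R-R-B-B
By Berlekamp's sign-expansion rule, a Blue-Red Hackenbush stalk has the value of the surreal number whose sign sequence is the edge sequence with B -> + and R -> -.
Sign sequence: -++---++
Trace the sign expansion in the surreal number tree, starting from 0:
Edge 1: R (sign -) -> bounds (-inf, 0), value = -1
Edge 2: B (sign +) -> bounds (-1, 0), value = -1/2
Edge 3: B (sign +) -> bounds (-1/2, 0), value = -1/4
Edge 4: R (sign -) -> bounds (-1/2, -1/4), value = -3/8
Edge 5: R (sign -) -> bounds (-1/2, -3/8), value = -7/16
Edge 6: R (sign -) -> bounds (-1/2, -7/16), value = -15/32
Edge 7: B (sign +) -> bounds (-15/32, -7/16), value = -29/64
Edge 8: B (sign +) -> bounds (-29/64, -7/16), value = -57/128
Game value = -57/128

-57/128


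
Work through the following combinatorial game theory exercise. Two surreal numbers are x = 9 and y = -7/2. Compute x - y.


x = 9, y = -7/2
Converting to common denominator: 2
x = 18/2, y = -7/2
x - y = 9 - -7/2 = 25/2

25/2


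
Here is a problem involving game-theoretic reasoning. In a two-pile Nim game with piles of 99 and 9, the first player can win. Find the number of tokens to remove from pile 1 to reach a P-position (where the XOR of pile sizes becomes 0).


Piles: 99 and 9
Current XOR: 99 XOR 9 = 106 (non-zero, so this is an N-position).
To make the XOR zero, we need to find a move that balances the piles.
For pile 1 (size 99): target = 99 XOR 106 = 9
We reduce pile 1 from 99 to 9.
Tokens removed: 99 - 9 = 90
Verification: 9 XOR 9 = 0

90


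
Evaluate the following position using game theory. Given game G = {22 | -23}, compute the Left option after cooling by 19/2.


Original game: {22 | -23} (a switch {a | b} with a > b).
Cooling by t (for t below the temperature (a - b)/2 = 45/2) taxes each move by t: {a | b} cooled by t is {a - t | b + t}.
Cooling amount: t = 19/2
Cooled Left option: 22 - 19/2 = 25/2
Cooled Right option: -23 + 19/2 = -27/2
Cooled game: {25/2 | -27/2}
Left option = 25/2

25/2


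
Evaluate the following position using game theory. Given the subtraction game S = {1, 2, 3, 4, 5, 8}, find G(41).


The subtraction set is S = {1, 2, 3, 4, 5, 8}.
G(k) = mex{ G(k - s) : s in S, s <= k }. We compute iteratively: G(0) = 0.
G(1) = mex({0}) = 1
G(2) = mex({0, 1}) = 2
G(3) = mex({0, 1, 2}) = 3
G(4) = mex({0, 1, 2, 3}) = 4
G(5) = mex({0, 1, 2, 3, 4}) = 5
G(6) = mex({1, 2, 3, 4, 5}) = 0
G(7) = mex({0, 2, 3, 4, 5}) = 1
G(8) = mex({0, 1, 3, 4, 5}) = 2
G(9) = mex({0, 1, 2, 4, 5}) = 3
G(10) = mex({0, 1, 2, 3, 5}) = 4
G(11) = mex({0, 1, 2, 3, 4}) = 5
G(12) = mex({1, 2, 3, 4, 5}) = 0
G(13) = mex({0, 2, 3, 4, 5}) = 1
Observe that G(6)..G(13) = 0, 1, 2, 3, 4, 5, 0, 1 repeats G(0)..G(7) = 0, 1, 2, 3, 4, 5, 0, 1.
For k >= max(S) = 8, G(k) is determined by the previous 8 values G(k-8)..G(k-1); a window of 8 consecutive values has recurred shifted by 6, so by induction G(k + 6) = G(k) for all k >= 0: the sequence is periodic from the start with period 6.
One period: G(0..5) = 0, 1, 2, 3, 4, 5.
41 mod 6 = 5, so G(41) = G(5) = 5.

5


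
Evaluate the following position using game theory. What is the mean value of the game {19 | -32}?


Game = {19 | -32}, a switch {a | b} with numbers a > b.
Its thermograph has left wall a - t and right wall b + t, which meet at t = (a - b)/2, where both equal (a + b)/2. So the mast (mean value) is at (a + b)/2.
Mean = (19 + (-32))/2 = -13/2 = -13/2

-13/2


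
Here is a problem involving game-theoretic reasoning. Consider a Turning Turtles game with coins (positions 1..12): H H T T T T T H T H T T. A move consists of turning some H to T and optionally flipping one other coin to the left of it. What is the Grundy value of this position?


Coins: H H T T T T T H T H T T
Key fact: a single head at position k behaves exactly like a Nim heap of size k (turning it to T and optionally flipping a coin at j < k corresponds to moving the heap from k to j, or to 0), and heads combine as a disjunctive sum (two heads at the same place would cancel, matching j XOR j = 0). So the Nim-value is the XOR of the 1-indexed positions of the heads.
Face-up positions (1-indexed): [1, 2, 8, 10]
XOR 0 with 1: 0 XOR 1 = 1
XOR 1 with 2: 1 XOR 2 = 3
XOR 3 with 8: 3 XOR 8 = 11
XOR 11 with 10: 11 XOR 10 = 1
Nim-value = 1

1


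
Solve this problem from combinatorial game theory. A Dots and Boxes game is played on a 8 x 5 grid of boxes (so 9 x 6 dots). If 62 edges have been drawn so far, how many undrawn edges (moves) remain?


Grid: 8 x 5 boxes, i.e. 9 rows and 6 columns of dots.
Horizontal edges: (rows + 1) * cols = 9 * 5 = 45
Vertical edges: rows * (cols + 1) = 8 * 6 = 48
Total edges: 45 + 48 = 93
Edges drawn: 62
Remaining: 93 - 62 = 31

31


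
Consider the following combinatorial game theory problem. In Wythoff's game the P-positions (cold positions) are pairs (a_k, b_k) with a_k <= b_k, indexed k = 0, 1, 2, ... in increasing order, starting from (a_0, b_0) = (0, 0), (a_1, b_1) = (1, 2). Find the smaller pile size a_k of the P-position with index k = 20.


By Wythoff's theorem, a_k = floor(k * phi) and b_k = floor(k * phi^2) = a_k + k, where phi = (1 + sqrt(5))/2 is the golden ratio.
phi = (1 + sqrt(5))/2 = 1.618034
k = 20
k * phi = 20 * 1.618034 = 32.360680
a_20 = floor(k * phi) = 32

32


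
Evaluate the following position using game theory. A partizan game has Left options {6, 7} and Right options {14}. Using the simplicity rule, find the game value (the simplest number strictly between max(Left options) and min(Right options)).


Left options: {6, 7}, max = 7
Right options: {14}, min = 14
All options are numbers and max(Left) < min(Right), so by the simplicity theorem the value is the simplest (earliest-born) number strictly between 7 and 14.
Integers 8 through 13 all lie strictly between 7 and 14.
Among integers, the simplest (lowest birthday = smallest |n|; 0 is born on day 0, +-n on day n) is 8.
No non-integer in the interval can be simpler: if x is a non-integer in the interval, then floor(x) or ceil(x) also lies in the interval (the interval contains an integer), and both are proper prefixes of x's sign expansion, i.e. born earlier. So the game value is 8.
Game value = 8

8


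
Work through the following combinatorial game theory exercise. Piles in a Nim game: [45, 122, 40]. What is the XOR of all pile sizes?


We need the XOR (exclusive or) of all pile sizes.
After XOR-ing pile 1 (size 45): 0 XOR 45 = 45
After XOR-ing pile 2 (size 122): 45 XOR 122 = 87
After XOR-ing pile 3 (size 40): 87 XOR 40 = 127
The Nim-value of this position is 127.

127


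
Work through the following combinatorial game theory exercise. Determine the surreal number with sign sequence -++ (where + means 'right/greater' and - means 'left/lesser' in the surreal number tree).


Sign expansion: -++
Rule: track bounds (lo, hi), initially (-inf, +inf). On '+', the current value becomes lo and we move to the simplest number in (value, hi): value + 1 if hi = +inf, otherwise the midpoint (value + hi)/2. On '-', the current value becomes hi and we move to value - 1 if lo = -inf, otherwise the midpoint (lo + value)/2.
Start at 0.
Step 1: sign = -, move left. Bounds: (-inf, 0). Value = -1
Step 2: sign = +, move right. Bounds: (-1, 0). Value = -1/2
Step 3: sign = +, move right. Bounds: (-1/2, 0). Value = -1/4
The surreal number with sign expansion -++ is -1/4.

-1/4


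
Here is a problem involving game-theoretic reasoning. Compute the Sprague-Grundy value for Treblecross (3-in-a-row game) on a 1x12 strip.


Treblecross: place X on empty cells; 3-in-a-row wins.
Playing within two cells of an existing X lets the opponent win at once, so sensible play treats the cells i-2..i+2 around each X as dead. The player left with no safe cell loses, so this is a normal-play take-away game on strips of safe cells.
Placing X at cell i (0-indexed) of a strip of k safe cells leaves independent strips of sizes max(0, i-2) and max(0, k-i-3). Hence G(k) = mex{ G(max(0,i-2)) XOR G(max(0,k-i-3)) : 0 <= i < k }, with G(0) = 0.
G(1): splits (0,0):0^0=0 -> mex({0}) = 1
G(2): splits (0,0):0^0=0 -> mex({0}) = 1
G(3): splits (0,0):0^0=0 -> mex({0}) = 1
G(4): splits (0,1):0^1=1 (0,0):0^0=0 -> mex({0, 1}) = 2
G(5): splits (0,2):0^1=1 (0,1):0^1=1 (0,0):0^0=0 -> mex({0, 1}) = 2
G(6) = mex({1}) = 0
G(7) = mex({0, 1, 2}) = 3
G(8) = mex({0, 1, 2}) = 3
G(9) = mex({0, 2}) = 1
G(10) = mex({0, 2, 3}) = 1
G(11) = mex({0, 3}) = 1
G(12) = mex({1, 3}) = 0
Therefore G(12) = 0.

0


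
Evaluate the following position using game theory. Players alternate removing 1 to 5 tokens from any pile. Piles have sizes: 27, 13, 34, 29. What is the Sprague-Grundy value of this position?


Subtraction set: {1, 2, 3, 4, 5}
For this subtraction set, G(n) = n mod 6 (period = max + 1 = 6).
Pile 1 (size 27): G(27) = 27 mod 6 = 3
Pile 2 (size 13): G(13) = 13 mod 6 = 1
Pile 3 (size 34): G(34) = 34 mod 6 = 4
Pile 4 (size 29): G(29) = 29 mod 6 = 5
Total Grundy value = XOR of all: 3 XOR 1 XOR 4 XOR 5 = 3

3


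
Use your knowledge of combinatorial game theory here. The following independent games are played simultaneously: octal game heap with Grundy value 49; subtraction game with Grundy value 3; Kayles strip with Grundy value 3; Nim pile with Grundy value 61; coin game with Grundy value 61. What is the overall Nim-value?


By the Sprague-Grundy theorem, the Grundy value of a sum of games is the XOR of individual Grundy values.
octal game heap: Grundy value = 49. Running XOR: 0 XOR 49 = 49
subtraction game: Grundy value = 3. Running XOR: 49 XOR 3 = 50
Kayles strip: Grundy value = 3. Running XOR: 50 XOR 3 = 49
Nim pile: Grundy value = 61. Running XOR: 49 XOR 61 = 12
coin game: Grundy value = 61. Running XOR: 12 XOR 61 = 49
The combined Grundy value is 49.

49


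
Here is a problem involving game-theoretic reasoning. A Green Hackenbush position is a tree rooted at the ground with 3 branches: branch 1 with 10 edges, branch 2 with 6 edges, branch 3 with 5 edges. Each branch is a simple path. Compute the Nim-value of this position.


The tree has 3 branches from the ground vertex.
In Green Hackenbush, the Nim-value of a simple path of length k is k.
Branch 1: length 10, Nim-value = 10
Branch 2: length 6, Nim-value = 6
Branch 3: length 5, Nim-value = 5
Total Nim-value = XOR of all branch values:
0 XOR 10 = 10
10 XOR 6 = 12
12 XOR 5 = 9
Nim-value of the tree = 9

9


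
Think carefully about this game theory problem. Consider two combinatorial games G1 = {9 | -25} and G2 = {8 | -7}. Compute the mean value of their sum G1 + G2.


G1 = {9 | -25}, G2 = {8 | -7}
Each is a switch {a | b} with numbers a > b; its mean value is (a + b)/2, and mean value is additive over game sums: m(G1 + G2) = m(G1) + m(G2).
Mean of G1 = (9 + (-25))/2 = -16/2 = -8
Mean of G2 = (8 + (-7))/2 = 1/2 = 1/2
Mean of G1 + G2 = -8 + 1/2 = -15/2

-15/2


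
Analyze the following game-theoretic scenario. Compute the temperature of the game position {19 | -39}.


The game is {19 | -39}, a switch {a | b} with numbers a > b.
Cooling {a | b} by t gives {a - t | b + t}, which stops being hot when a - t = b + t, i.e. at t = (a - b)/2. So the temperature of a switch is (a - b)/2.
Temperature = (Left option - Right option) / 2
= (19 - (-39)) / 2
= 58 / 2
= 29

29


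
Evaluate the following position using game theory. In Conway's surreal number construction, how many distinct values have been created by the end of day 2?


Day 0: {|} = 0 is born. Count = 1.
Day n: the number of surreal numbers born by day n is 2^(n+1) - 1.
By day 0: 2^1 - 1 = 1
By day 1: 2^2 - 1 = 3
By day 2: 2^3 - 1 = 7
By day 2: 7 surreal numbers.

7


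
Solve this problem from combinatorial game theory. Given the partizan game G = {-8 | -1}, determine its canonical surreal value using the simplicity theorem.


Left options: {-8}, max = -8
Right options: {-1}, min = -1
All options are numbers and max(Left) < min(Right), so by the simplicity theorem the value is the simplest (earliest-born) number strictly between -8 and -1.
Integers -7 through -2 all lie strictly between -8 and -1.
Among integers, the simplest (lowest birthday = smallest |n|; 0 is born on day 0, +-n on day n) is -2.
No non-integer in the interval can be simpler: if x is a non-integer in the interval, then floor(x) or ceil(x) also lies in the interval (the interval contains an integer), and both are proper prefixes of x's sign expansion, i.e. born earlier. So the game value is -2.
Game value = -2

-2


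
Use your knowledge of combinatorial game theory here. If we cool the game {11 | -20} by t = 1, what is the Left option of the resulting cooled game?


Original game: {11 | -20} (a switch {a | b} with a > b).
Cooling by t (for t below the temperature (a - b)/2 = 31/2) taxes each move by t: {a | b} cooled by t is {a - t | b + t}.
Cooling amount: t = 1
Cooled Left option: 11 - 1 = 10
Cooled Right option: -20 + 1 = -19
Cooled game: {10 | -19}
Left option = 10

10


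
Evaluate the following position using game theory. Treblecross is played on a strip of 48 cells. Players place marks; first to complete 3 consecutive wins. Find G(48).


Treblecross: place X on empty cells; 3-in-a-row wins.
Playing within two cells of an existing X lets the opponent win at once, so sensible play treats the cells i-2..i+2 around each X as dead. The player left with no safe cell loses, so this is a normal-play take-away game on strips of safe cells.
Placing X at cell i (0-indexed) of a strip of k safe cells leaves independent strips of sizes max(0, i-2) and max(0, k-i-3). Hence G(k) = mex{ G(max(0,i-2)) XOR G(max(0,k-i-3)) : 0 <= i < k }, with G(0) = 0.
G(1): splits (0,0):0^0=0 -> mex({0}) = 1
G(2): splits (0,0):0^0=0 -> mex({0}) = 1
G(3): splits (0,0):0^0=0 -> mex({0}) = 1
G(4): splits (0,1):0^1=1 (0,0):0^0=0 -> mex({0, 1}) = 2
G(5): splits (0,2):0^1=1 (0,1):0^1=1 (0,0):0^0=0 -> mex({0, 1}) = 2
G(6) = mex({1}) = 0
G(7) = mex({0, 1, 2}) = 3
G(8) = mex({0, 1, 2}) = 3
G(9) = mex({0, 2}) = 1
G(10) = mex({0, 2, 3}) = 1
G(11) = mex({0, 3}) = 1
G(12) = mex({1, 3}) = 0
G(13) = mex({0, 1, 2, 3}) = 4
G(14) = mex({0, 1, 2}) = 3
G(15) = mex({0, 1, 2}) = 3
G(16) = mex({0, 1, 2, 4}) = 3
G(17) = mex({0, 1, 3, 4}) = 2
G(18) = mex({0, 1, 3, 4}) = 2
G(19) = mex({0, 1, 3, 5}) = 2
G(20) = mex({0, 1, 2, 3, 5}) = 4
G(21) = mex({0, 1, 2, 3, 5}) = 4
G(22) = mex({1, 2, 6}) = 0
G(23) = mex({0, 1, 2, 3, 4, 6}) = 5
G(24) = mex({0, 1, 2, 3, 4}) = 5
G(25) = mex({0, 1, 3, 4, 7}) = 2
G(26) = mex({0, 1, 3, 4, 5, 7}) = 2
G(27) = mex({0, 1, 3, 5}) = 2
G(28) = mex({0, 1, 2, 5}) = 3
G(29) = mex({0, 1, 2, 4, 5, 6}) = 3
G(30) = mex({1, 2, 4, 6}) = 0
G(31) = mex({0, 1, 2, 3, 4, 6}) = 5
G(32) = mex({1, 2, 3, 4, 7}) = 0
G(33) = mex({0, 3, 7}) = 1
G(34) = mex({0, 2, 3, 5, 7}) = 1
G(35) = mex({0, 2, 3, 5, 6}) = 1
G(36) = mex({0, 1, 2, 5, 6}) = 3
G(37) = mex({0, 1, 2, 4, 5, 6}) = 3
G(38) = mex({0, 1, 2, 4}) = 3
G(39) = mex({0, 1, 2, 3, 4, 7}) = 5
G(40) = mex({0, 1, 2, 3, 4, 5, 7}) = 6
G(41) = mex({0, 1, 2, 3, 5, 7}) = 4
G(42) = mex({0, 1, 2, 3, 5, 6, 7}) = 4
G(43) = mex({0, 2, 3, 5, 6}) = 1
G(44) = mex({1, 2, 3, 4, 5, 6}) = 0
G(45) = mex({0, 1, 2, 3, 4, 6, 7}) = 5
G(46) = mex({0, 1, 2, 3, 4, 7}) = 5
G(47) = mex({0, 1, 2, 3, 4, 5, 7}) = 6
G(48) = mex({0, 1, 2, 3, 4, 5, 7}) = 6
Therefore G(48) = 6.

6


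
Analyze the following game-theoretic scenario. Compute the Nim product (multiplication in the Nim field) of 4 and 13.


Nim multiplication is bilinear over XOR: (u XOR v) * w = (u*w) XOR (v*w).
So we split each operand into its bit components and XOR the pairwise Nim products.
4 = 4 (as XOR of powers of 2).
13 = 1 + 4 + 8 (as XOR of powers of 2).
Using the standard Nim-product table on single bits:
  2*2 = 3,   2*4 = 8,   2*8 = 12,
  4*4 = 6,   4*8 = 11,  8*8 = 13,
and  1*x = x (identity), k*l = l*k (commutative).
Pairwise Nim products:
  4 * 1 = 4
  4 * 4 = 6
  4 * 8 = 11
XOR them: 4 XOR 6 XOR 11 = 9.
Result: 4 * 13 = 9 (in Nim).

9


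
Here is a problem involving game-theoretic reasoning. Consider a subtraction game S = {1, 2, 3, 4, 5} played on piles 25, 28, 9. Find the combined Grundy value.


Subtraction set: {1, 2, 3, 4, 5}
For this subtraction set, G(n) = n mod 6 (period = max + 1 = 6).
Pile 1 (size 25): G(25) = 25 mod 6 = 1
Pile 2 (size 28): G(28) = 28 mod 6 = 4
Pile 3 (size 9): G(9) = 9 mod 6 = 3
Total Grundy value = XOR of all: 1 XOR 4 XOR 3 = 6

6


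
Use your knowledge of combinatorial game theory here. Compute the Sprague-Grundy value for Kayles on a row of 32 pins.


Kayles: a move removes 1 or 2 adjacent pins from a contiguous row.
Removing pins from a row of k leaves two independent rows (a, b) with a + b = k - 1 (one pin) or a + b = k - 2 (two pins); an end removal gives a = 0.
By Sprague-Grundy, G(k) = mex{ G(a) XOR G(b) } over all these splits. G(0) = 0.
G(1): splits (0,0):0^0=0 -> mex({0}) = 1
G(2): splits (0,1):0^1=1 (0,0):0^0=0 -> mex({0, 1}) = 2
G(3): splits (0,2):0^2=2 (1,1):1^1=0 (0,1):0^1=1 -> mex({0, 1, 2}) = 3
G(4): splits (0,3):0^3=3 (1,2):1^2=3 (0,2):0^2=2 (1,1):1^1=0 -> mex({0, 2, 3}) = 1
G(5): splits (0,4):0^1=1 (1,3):1^3=2 (2,2):2^2=0 (0,3):0^3=3 (1,2):1^2=3 -> mex({0, 1, 2, 3}) = 4
G(6) = mex({0, 1, 2, 4}) = 3
G(7) = mex({0, 1, 3, 4, 5}) = 2
G(8) = mex({0, 2, 3, 5, 6}) = 1
G(9) = mex({0, 1, 2, 3, 6, 7}) = 4
G(10) = mex({0, 1, 3, 4, 5, 7}) = 2
G(11) = mex({0, 1, 2, 3, 4, 5}) = 6
G(12) = mex({0, 1, 2, 3, 5, 6, 7}) = 4
G(13) = mex({0, 2, 3, 4, 6, 7}) = 1
G(14) = mex({0, 1, 4, 5, 6, 7}) = 2
G(15) = mex({0, 1, 2, 3, 4, 5, 6}) = 7
G(16) = mex({0, 2, 3, 5, 6, 7}) = 1
G(17) = mex({0, 1, 2, 3, 5, 6, 7}) = 4
G(18) = mex({0, 1, 2, 4, 5, 6}) = 3
G(19) = mex({0, 1, 3, 4, 5, 7}) = 2
G(20) = mex({0, 2, 3, 4, 5, 6, 7}) = 1
G(21) = mex({0, 1, 2, 3, 5, 6, 7}) = 4
G(22) = mex({0, 1, 2, 3, 4, 5, 7}) = 6
G(23) = mex({0, 1, 2, 3, 4, 5, 6}) = 7
G(24) = mex({0, 1, 2, 3, 5, 6, 7}) = 4
G(25) = mex({0, 2, 3, 4, 6, 7}) = 1
G(26) = mex({0, 1, 3, 4, 5, 6, 7}) = 2
G(27) = mex({0, 1, 2, 3, 4, 5, 6, 7}) = 8
G(28) = mex({0, 1, 2, 3, 4, 6, 7, 8}) = 5
G(29) = mex({0, 1, 2, 3, 5, 6, 7, 8, 9}) = 4
G(30) = mex({0, 1, 2, 3, 4, 5, 6, 9, 10}) = 7
G(31) = mex({0, 1, 3, 4, 5, 7, 10, 11}) = 2
G(32) = mex({0, 2, 3, 4, 5, 6, 7, 9, 11}) = 1
Therefore G(32) = 1.

1


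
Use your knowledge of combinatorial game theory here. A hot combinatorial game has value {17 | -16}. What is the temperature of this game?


The game is {17 | -16}, a switch {a | b} with numbers a > b.
Cooling {a | b} by t gives {a - t | b + t}, which stops being hot when a - t = b + t, i.e. at t = (a - b)/2. So the temperature of a switch is (a - b)/2.
Temperature = (Left option - Right option) / 2
= (17 - (-16)) / 2
= 33 / 2
= 33/2

33/2


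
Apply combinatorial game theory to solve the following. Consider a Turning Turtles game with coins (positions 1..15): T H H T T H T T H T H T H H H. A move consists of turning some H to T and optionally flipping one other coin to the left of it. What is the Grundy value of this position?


Coins: T H H T T H T T H T H T H H H
Key fact: a single head at position k behaves exactly like a Nim heap of size k (turning it to T and optionally flipping a coin at j < k corresponds to moving the heap from k to j, or to 0), and heads combine as a disjunctive sum (two heads at the same place would cancel, matching j XOR j = 0). So the Nim-value is the XOR of the 1-indexed positions of the heads.
Face-up positions (1-indexed): [2, 3, 6, 9, 11, 13, 14, 15]
XOR 0 with 2: 0 XOR 2 = 2
XOR 2 with 3: 2 XOR 3 = 1
XOR 1 with 6: 1 XOR 6 = 7
XOR 7 with 9: 7 XOR 9 = 14
XOR 14 with 11: 14 XOR 11 = 5
XOR 5 with 13: 5 XOR 13 = 8
XOR 8 with 14: 8 XOR 14 = 6
XOR 6 with 15: 6 XOR 15 = 9
Nim-value = 9

9


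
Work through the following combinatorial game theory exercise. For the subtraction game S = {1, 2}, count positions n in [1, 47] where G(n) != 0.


Subtraction set S = {1, 2}, so G(n) = n mod 3.
G(n) = 0 when n is a multiple of 3.
Multiples of 3 in [1, 47]: 15
N-positions (nonzero Grundy) = 47 - 15 = 32

32


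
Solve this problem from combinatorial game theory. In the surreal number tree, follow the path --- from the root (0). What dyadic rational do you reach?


Sign expansion: ---
Rule: track bounds (lo, hi), initially (-inf, +inf). On '+', the current value becomes lo and we move to the simplest number in (value, hi): value + 1 if hi = +inf, otherwise the midpoint (value + hi)/2. On '-', the current value becomes hi and we move to value - 1 if lo = -inf, otherwise the midpoint (lo + value)/2.
Start at 0.
Step 1: sign = -, move left. Bounds: (-inf, 0). Value = -1
Step 2: sign = -, move left. Bounds: (-inf, -1). Value = -2
Step 3: sign = -, move left. Bounds: (-inf, -2). Value = -3
The surreal number with sign expansion --- is -3.

-3
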